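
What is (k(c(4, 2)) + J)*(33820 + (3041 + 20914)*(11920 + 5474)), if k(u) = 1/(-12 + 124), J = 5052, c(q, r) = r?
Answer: 117891644599625/56 ≈ 2.1052e+12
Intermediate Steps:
k(u) = 1/112
(k(c(4, 2)) + J)*(33820 + (3041 + 20914)*(11920 + 5474)) = (1/112 + 5052)*(33820 + (3041 + 20914)*(11920 + 5474)) = 565825*(33820 + 23955*17394)/112 = 565825*(33820 + 416673270)/112 = (565825/112)*416707090 = 117891644599625/56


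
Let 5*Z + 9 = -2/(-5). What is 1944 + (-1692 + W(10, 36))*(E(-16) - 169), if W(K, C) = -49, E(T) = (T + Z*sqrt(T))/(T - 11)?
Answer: 7968815/27 - 299452*I/675 ≈ 2.9514e+5 - 443.63*I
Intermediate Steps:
Z = -43/25 (Z = -9/5 + (-2/(-5))/5 = -9/5 + (-2*(-1/5))/5 = -9/5 + (1/5)*(2/5) = -9/5 + 2/25 = -43/25 ≈ -1.7200)
E(T) = (T - 43*sqrt(T)/25)/(-11 + T) (E(T) = (T - 43*sqrt(T)/25)/(T - 11) = (T - 43*sqrt(T)/25)/(-11 + T))
1944 + (-1692 + W(10, 36))*(E(-16) - 169) = 1944 + (-1692 - 49)*((-16 - 172*I/25)/(-11 - 16) - 169) = 1944 - 1741*((-16 - 172*I/25)/(-27) - 169) = 1944 - 1741*(-(-16 - 172*I/25)/27 - 169) = 1944 - 1741*((16/27 + 172*I/675) - 169) = 1944 - 1741*(-4547/27 + 172*I/675) = 1944 + (7916327/27 - 299452*I/675) = 7968815/27 - 299452*I/675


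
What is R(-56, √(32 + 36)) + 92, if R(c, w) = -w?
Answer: 92 - 2*√17 ≈ 83.754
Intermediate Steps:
R(-56, √(32 + 36)) + 92 = -√(32 + 36) + 92 = -√68 + 92 = -2*√17 + 92 = 92 - 2*√17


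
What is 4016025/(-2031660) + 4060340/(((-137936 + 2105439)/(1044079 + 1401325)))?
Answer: 448282067299644045/88828825444 ≈ 5.0466e+6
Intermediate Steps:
4016025/(-2031660) + 4060340/(((-137936 + 2105439)/(1044079 + 1401325))) = 4016025*(-1/2031660) + 4060340/((1967503/2445404)) = -89245/45148 + 4060340/((1967503*(1/2445404))) = -89245/45148 + 4060340/(1967503/2445404) = -89245/45148 + 4060340*(2445404/1967503) = -89245/45148 + 9929171677360/1967503 = 448282067299644045/88828825444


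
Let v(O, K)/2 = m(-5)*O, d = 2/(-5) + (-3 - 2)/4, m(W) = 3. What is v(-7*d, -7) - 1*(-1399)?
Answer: 14683/10 ≈ 1468.3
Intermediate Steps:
d = -33/20 (d = 2*(-1/5) - 5*1/4 = -2/5 - 5/4 = -33/20 ≈ -1.6500)
v(O, K) = 6*O (v(O, K) = 2*(3*O) = 6*O)
v(-7*d, -7) - 1*(-1399) = 6*(-7*(-33/20)) - 1*(-1399) = 6*(231/20) + 1399 = 693/10 + 1399 = 14683/10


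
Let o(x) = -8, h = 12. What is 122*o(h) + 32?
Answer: -944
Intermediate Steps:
122*o(h) + 32 = 122*(-8) + 32 = -976 + 32 = -944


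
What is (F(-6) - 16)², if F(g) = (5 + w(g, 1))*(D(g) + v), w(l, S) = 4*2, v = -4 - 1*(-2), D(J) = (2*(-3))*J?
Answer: 181476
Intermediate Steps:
D(J) = -6*J
v = -2 (v = -4 + 2 = -2)
w(l, S) = 8
F(g) = -26 - 78*g (F(g) = (5 + 8)*(-6*g - 2) = 13*(-2 - 6*g) = -26 - 78*g)
(F(-6) - 16)² = ((-26 - 78*(-6)) - 16)² = ((-26 + 468) - 16)² = (442 - 16)² = 426² = 181476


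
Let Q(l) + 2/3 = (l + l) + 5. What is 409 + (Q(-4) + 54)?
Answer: 1378/3 ≈ 459.33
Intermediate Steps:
Q(l) = 13/3 + 2*l (Q(l) = -⅔ + ((l + l) + 5) = -⅔ + (2*l + 5) = -⅔ + (5 + 2*l) = 13/3 + 2*l)
409 + (Q(-4) + 54) = 409 + ((13/3 + 2*(-4)) + 54) = 409 + ((13/3 - 8) + 54) = 409 + (-11/3 + 54) = 409 + 151/3 = 1378/3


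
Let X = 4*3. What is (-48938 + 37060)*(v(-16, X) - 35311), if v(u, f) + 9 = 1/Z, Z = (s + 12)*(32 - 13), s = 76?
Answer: 350727876621/836 ≈ 4.1953e+8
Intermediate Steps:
X = 12
Z = 1672 (Z = (76 + 12)*(32 - 13) = 88*19 = 1672)
v(u, f) = -15047/1672 (v(u, f) = -9 + 1/1672 = -15047/1672)
(-48938 + 37060)*(v(-16, X) - 35311) = (-48938 + 37060)*(-15047/1672 - 35311) = -11878*(-59055039/1672) = 350727876621/836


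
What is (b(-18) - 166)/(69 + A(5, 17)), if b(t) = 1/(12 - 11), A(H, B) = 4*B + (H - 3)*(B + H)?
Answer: -165/181 ≈ -0.91160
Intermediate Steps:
A(H, B) = 4*B + (-3 + H)*(B + H)
b(t) = 1 (b(t) = 1/1 = 1)
(b(-18) - 166)/(69 + A(5, 17)) = (1 - 166)/(69 + (17 + 5² - 3*5 + 17*5)) = -165/(69 + (17 + 25 - 15 + 85)) = -165/(69 + 112) = -165/181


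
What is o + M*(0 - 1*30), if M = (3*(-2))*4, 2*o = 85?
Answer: 1525/2 ≈ 762.50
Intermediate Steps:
o = 85/2 (o = (½)*85 = 85/2 ≈ 42.500)
M = -24 (M = -6*4 = -24)
o + M*(0 - 1*30) = 85/2 - 24*(0 - 1*30) = 85/2 - 24*(0 - 30) = 85/2 - 24*(-30) = 85/2 + 720 = 1525/2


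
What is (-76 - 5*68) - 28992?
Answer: -29408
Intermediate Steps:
(-76 - 5*68) - 28992 = (-76 - 340) - 28992 = -416 - 28992 = -29408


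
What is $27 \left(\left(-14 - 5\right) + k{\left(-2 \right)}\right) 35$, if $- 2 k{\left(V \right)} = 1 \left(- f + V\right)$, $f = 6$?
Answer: $-14175$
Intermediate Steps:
$k{\left(V \right)} = 3 - \frac{V}{2}$ ($k{\left(V \right)} = - \frac{1 \left(\left(-1\right) 6 + V\right)}{2} = - \frac{1 \left(-6 + V\right)}{2} = - \frac{-6 + V}{2} = 3 - \frac{V}{2}$)
$27 \left(\left(-14 - 5\right) + k{\left(-2 \right)}\right) 35 = 27 \left(\left(-14 - 5\right) + \left(3 - -1\right)\right) 35 = 27 \left(-19 + \left(3 + 1\right)\right) 35 = 27 \left(-19 + 4\right) 35 = 27 \left(-15\right) 35 = \left(-405\right) 35 = -14175$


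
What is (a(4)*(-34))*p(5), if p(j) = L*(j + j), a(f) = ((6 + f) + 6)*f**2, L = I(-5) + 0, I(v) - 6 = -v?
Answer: -957440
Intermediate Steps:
I(v) = 6 - v
L = 11 (L = (6 - 1*(-5)) + 0 = (6 + 5) + 0 = 11 + 0 = 11)
a(f) = f**2*(12 + f) (a(f) = (12 + f)*f**2 = f**2*(12 + f))
p(j) = 22*j (p(j) = 11*(j + j) = 11*(2*j) = 22*j)
(a(4)*(-34))*p(5) = ((4**2*(12 + 4))*(-34))*(22*5) = ((16*16)*(-34))*110 = (256*(-34))*110 = -8704*110 = -957440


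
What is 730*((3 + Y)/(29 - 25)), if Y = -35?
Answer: -5840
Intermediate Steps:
730*((3 + Y)/(29 - 25)) = 730*((3 - 35)/(29 - 25)) = 730*(-32/4) = 730*(-32*1/4) = 730*(-8) = -5840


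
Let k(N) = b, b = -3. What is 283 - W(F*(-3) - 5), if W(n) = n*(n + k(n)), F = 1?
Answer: 195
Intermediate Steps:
k(N) = -3
W(n) = n*(-3 + n) (W(n) = n*(n - 3) = n*(-3 + n))
283 - W(F*(-3) - 5) = 283 - (1*(-3) - 5)*(-3 + (1*(-3) - 5)) = 283 - (-3 - 5)*(-3 + (-3 - 5)) = 283 - (-8)*(-3 - 8) = 283 - (-8)*(-11) = 283 - 1*88 = 283 - 88 = 195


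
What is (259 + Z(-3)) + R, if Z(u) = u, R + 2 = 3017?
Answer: 3271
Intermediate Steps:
R = 3015 (R = -2 + 3017 = 3015)
(259 + Z(-3)) + R = (259 - 3) + 3015 = 256 + 3015 = 3271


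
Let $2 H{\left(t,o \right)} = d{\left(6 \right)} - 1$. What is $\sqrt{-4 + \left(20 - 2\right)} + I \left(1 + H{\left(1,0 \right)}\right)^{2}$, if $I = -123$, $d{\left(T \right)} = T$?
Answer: $- \frac{6027}{4} + \sqrt{14} \approx -1503.0$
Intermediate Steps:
$H{\left(t,o \right)} = \frac{5}{2}$ ($H{\left(t,o \right)} = \frac{6 - 1}{2} = \frac{1}{2} \cdot 5 = \frac{5}{2}$)
$\sqrt{-4 + \left(20 - 2\right)} + I \left(1 + H{\left(1,0 \right)}\right)^{2} = \sqrt{-4 + \left(20 - 2\right)} - 123 \left(1 + \frac{5}{2}\right)^{2} = \sqrt{-4 + 18} - 123 \left(\frac{7}{2}\right)^{2} = \sqrt{14} - \frac{6027}{4} = - \frac{6027}{4} + \sqrt{14}$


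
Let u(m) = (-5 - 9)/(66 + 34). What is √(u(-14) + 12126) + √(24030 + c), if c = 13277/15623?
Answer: √1212586/10 + √20295518569/919 ≈ 265.14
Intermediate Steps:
u(m) = -7/50 (u(m) = -14/100 = -14*1/100 = -7/50)
c = 781/919 (c = 13277*(1/15623) = 781/919 ≈ 0.84984)
√(u(-14) + 12126) + √(24030 + c) = √(-7/50 + 12126) + √(24030 + 781/919) = √(606293/50) + √(22084351/919) = √1212586/10 + √20295518569/919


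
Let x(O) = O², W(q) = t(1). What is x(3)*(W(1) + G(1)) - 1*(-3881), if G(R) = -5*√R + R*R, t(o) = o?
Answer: 3854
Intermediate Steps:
G(R) = R² - 5*√R (G(R) = -5*√R + R² = R² - 5*√R)
W(q) = 1
x(3)*(W(1) + G(1)) - 1*(-3881) = 3²*(1 + (1² - 5*√1)) - 1*(-3881) = 9*(1 + (1 - 5*1)) + 3881 = 9*(1 + (1 - 5)) + 3881 = 9*(1 - 4) + 3881 = 9*(-3) + 3881 = -27 + 3881 = 3854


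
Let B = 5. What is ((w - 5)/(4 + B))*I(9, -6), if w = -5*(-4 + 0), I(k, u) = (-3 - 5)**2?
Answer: 320/3 ≈ 106.67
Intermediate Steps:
I(k, u) = 64 (I(k, u) = (-8)**2 = 64)
w = 20 (w = -5*(-4) = 20)
((w - 5)/(4 + B))*I(9, -6) = ((20 - 5)/(4 + 5))*64 = (15/9)*64 = (15*(1/9))*64 = (5/3)*64 = 320/3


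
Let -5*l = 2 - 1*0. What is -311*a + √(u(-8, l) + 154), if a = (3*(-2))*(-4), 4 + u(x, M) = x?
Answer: -7464 + √142 ≈ -7452.1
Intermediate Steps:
l = -⅖ (l = -(2 - 1*0)/5 = -(2 + 0)/5 = -⅕*2 = -⅖ ≈ -0.40000)
u(x, M) = -4 + x
a = 24 (a = -6*(-4) = 24)
-311*a + √(u(-8, l) + 154) = -311*24 + √((-4 - 8) + 154) = -7464 + √(-12 + 154) = -7464 + √142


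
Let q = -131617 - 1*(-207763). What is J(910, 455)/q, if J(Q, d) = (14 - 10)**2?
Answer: 8/38073 ≈ 0.00021012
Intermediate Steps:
J(Q, d) = 16 (J(Q, d) = 4**2 = 16)
q = 76146 (q = -131617 + 207763 = 76146)
J(910, 455)/q = 16/76146 = 16*(1/76146) = 8/38073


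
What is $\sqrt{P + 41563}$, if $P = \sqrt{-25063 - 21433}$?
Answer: $\sqrt{41563 + 4 i \sqrt{2906}} \approx 203.87 + 0.5288 i$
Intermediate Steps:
$P = 4 i \sqrt{2906}$ ($P = \sqrt{-46496} = 4 i \sqrt{2906} \approx 215.63 i$)
$\sqrt{P + 41563} = \sqrt{4 i \sqrt{2906} + 41563} = \sqrt{41563 + 4 i \sqrt{2906}}$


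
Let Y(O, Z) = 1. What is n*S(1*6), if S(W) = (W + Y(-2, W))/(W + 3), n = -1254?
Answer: -2926/3 ≈ -975.33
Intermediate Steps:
S(W) = (1 + W)/(3 + W) (S(W) = (W + 1)/(W + 3) = (1 + W)/(3 + W))
n*S(1*6) = -1254*(1 + 1*6)/(3 + 1*6) = -1254*(1 + 6)/(3 + 6) = -1254*7/9 = -2926/3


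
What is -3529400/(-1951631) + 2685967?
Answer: 5242019991577/1951631 ≈ 2.6860e+6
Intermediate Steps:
-3529400/(-1951631) + 2685967 = -3529400*(-1/1951631) + 2685967 = 3529400/1951631 + 2685967 = 5242019991577/1951631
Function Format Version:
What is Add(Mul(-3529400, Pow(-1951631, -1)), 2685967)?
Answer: Rational(5242019991577, 1951631) ≈ 2.6860e+6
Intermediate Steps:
Add(Mul(-3529400, Pow(-1951631, -1)), 2685967) = Add(Mul(-3529400, Rational(-1, 1951631)), 2685967) = Add(Rational(3529400, 1951631), 2685967) = Rational(5242019991577, 1951631)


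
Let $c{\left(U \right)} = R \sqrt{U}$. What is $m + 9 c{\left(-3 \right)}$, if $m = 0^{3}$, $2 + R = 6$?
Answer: $36 i \sqrt{3} \approx 62.354 i$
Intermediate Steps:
$R = 4$ ($R = -2 + 6 = 4$)
$c{\left(U \right)} = 4 \sqrt{U}$
$m = 0$
$m + 9 c{\left(-3 \right)} = 0 + 9 \cdot 4 \sqrt{-3} = 0 + 9 \cdot 4 i \sqrt{3} = 0 + 36 i \sqrt{3} = 36 i \sqrt{3}$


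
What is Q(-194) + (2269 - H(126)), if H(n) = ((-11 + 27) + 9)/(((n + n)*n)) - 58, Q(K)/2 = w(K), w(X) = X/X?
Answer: 73950383/31752 ≈ 2329.0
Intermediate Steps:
w(X) = 1
Q(K) = 2 (Q(K) = 2*1 = 2)
H(n) = -58 + 25/(2*n²) (H(n) = (16 + 9)/(((2*n)*n)) - 58 = 25/((2*n²)) - 58 = 25*(1/(2*n²)) - 58 = 25/(2*n²) - 58 = -58 + 25/(2*n²))
Q(-194) + (2269 - H(126)) = 2 + (2269 - (-58 + (25/2)/126²)) = 2 + (2269 - (-58 + (25/2)*(1/15876))) = 2 + (2269 - (-58 + 25/31752)) = 2 + (2269 - 1*(-1841591/31752)) = 2 + (2269 + 1841591/31752) = 2 + 73886879/31752 = 73950383/31752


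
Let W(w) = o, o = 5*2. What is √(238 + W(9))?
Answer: 2*√62 ≈ 15.748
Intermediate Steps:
o = 10
W(w) = 10
√(238 + W(9)) = √(238 + 10) = √248 = 2*√62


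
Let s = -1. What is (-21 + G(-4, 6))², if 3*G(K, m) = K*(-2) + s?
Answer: 3136/9 ≈ 348.44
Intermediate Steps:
G(K, m) = -⅓ - 2*K/3 (G(K, m) = (K*(-2) - 1)/3 = (-2*K - 1)/3 = (-1 - 2*K)/3 = -⅓ - 2*K/3)
(-21 + G(-4, 6))² = (-21 + (-⅓ - ⅔*(-4)))² = (-21 + (-⅓ + 8/3))² = (-21 + 7/3)² = (-56/3)² = 3136/9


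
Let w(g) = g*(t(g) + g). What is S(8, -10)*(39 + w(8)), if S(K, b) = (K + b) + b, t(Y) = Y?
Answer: -2004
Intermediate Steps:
w(g) = 2*g² (w(g) = g*(g + g) = g*(2*g) = 2*g²)
S(K, b) = K + 2*b
S(8, -10)*(39 + w(8)) = (8 + 2*(-10))*(39 + 2*8²) = (8 - 20)*(39 + 2*64) = -12*(39 + 128) = -12*167 = -2004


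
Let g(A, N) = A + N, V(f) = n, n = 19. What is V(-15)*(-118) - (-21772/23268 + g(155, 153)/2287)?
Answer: -29815743413/13303479 ≈ -2241.2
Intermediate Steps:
V(f) = 19
V(-15)*(-118) - (-21772/23268 + g(155, 153)/2287) = 19*(-118) - (-21772/23268 + (155 + 153)/2287) = -2242 - (-21772*1/23268 + 308*(1/2287)) = -2242 - (-5443/5817 + 308/2287) = -2242 - 1*(-10656505/13303479) = -2242 + 10656505/13303479 = -29815743413/13303479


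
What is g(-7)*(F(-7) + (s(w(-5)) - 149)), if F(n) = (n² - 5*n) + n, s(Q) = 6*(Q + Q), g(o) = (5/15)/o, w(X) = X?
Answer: 44/7 ≈ 6.2857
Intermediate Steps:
g(o) = 1/(3*o) (g(o) = (5*(1/15))/o = 1/(3*o))
s(Q) = 12*Q (s(Q) = 6*(2*Q) = 12*Q)
F(n) = n² - 4*n
g(-7)*(F(-7) + (s(w(-5)) - 149)) = ((⅓)/(-7))*(-7*(-4 - 7) + (12*(-5) - 149)) = ((⅓)*(-⅐))*(-7*(-11) + (-60 - 149)) = -(77 - 209)/21 = -1/21*(-132) = 44/7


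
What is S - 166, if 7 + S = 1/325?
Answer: -56224/325 ≈ -173.00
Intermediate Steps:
S = -2274/325 (S = -7 + 1/325 = -2274/325 ≈ -6.9969)
S - 166 = -2274/325 - 166 = -56224/325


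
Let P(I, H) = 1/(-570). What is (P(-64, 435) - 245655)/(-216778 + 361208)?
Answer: -10771027/6332700 ≈ -1.7009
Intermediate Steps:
P(I, H) = -1/570
(P(-64, 435) - 245655)/(-216778 + 361208) = (-1/570 - 245655)/(-216778 + 361208) = -140023351/570/144430 = -140023351/570*1/144430 = -10771027/6332700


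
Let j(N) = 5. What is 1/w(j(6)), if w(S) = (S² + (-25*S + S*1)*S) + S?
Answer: -1/570 ≈ -0.0017544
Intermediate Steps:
w(S) = S - 23*S² (w(S) = (S² + (-25*S + S)*S) + S = (S² + (-24*S)*S) + S = (S² - 24*S²) + S = -23*S² + S = S - 23*S²)
1/w(j(6)) = 1/(5*(1 - 23*5)) = 1/(5*(1 - 115)) = 1/(5*(-114)) = 1/(-570) = -1/570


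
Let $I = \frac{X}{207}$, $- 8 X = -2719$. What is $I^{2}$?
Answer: $\frac{7392961}{2742336} \approx 2.6959$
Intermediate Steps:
$X = \frac{2719}{8}$ ($X = \left(- \frac{1}{8}\right) \left(-2719\right) = \frac{2719}{8} \approx 339.88$)
$I = \frac{2719}{1656}$ ($I = \frac{2719}{8 \cdot 207} = \frac{2719}{8} \cdot \frac{1}{207} = \frac{2719}{1656} \approx 1.6419$)
$I^{2} = \left(\frac{2719}{1656}\right)^{2} = \frac{7392961}{2742336}$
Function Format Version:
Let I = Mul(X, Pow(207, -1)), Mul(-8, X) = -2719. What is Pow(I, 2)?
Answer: Rational(7392961, 2742336) ≈ 2.6959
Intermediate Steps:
X = Rational(2719, 8) (X = Mul(Rational(-1, 8), -2719) = Rational(2719, 8) ≈ 339.88)
I = Rational(2719, 1656) (I = Mul(Rational(2719, 8), Pow(207, -1)) = Mul(Rational(2719, 8), Rational(1, 207)) = Rational(2719, 1656) ≈ 1.6419)
Pow(I, 2) = Pow(Rational(2719, 1656), 2) = Rational(7392961, 2742336)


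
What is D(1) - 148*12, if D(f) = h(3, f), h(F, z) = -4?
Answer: -1780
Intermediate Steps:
D(f) = -4
D(1) - 148*12 = -4 - 148*12 = -4 - 1776 = -1780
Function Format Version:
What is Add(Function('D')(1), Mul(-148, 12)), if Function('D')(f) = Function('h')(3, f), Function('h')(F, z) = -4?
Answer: -1780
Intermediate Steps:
Function('D')(f) = -4
Add(Function('D')(1), Mul(-148, 12)) = Add(-4, Mul(-148, 12)) = Add(-4, -1776) = -1780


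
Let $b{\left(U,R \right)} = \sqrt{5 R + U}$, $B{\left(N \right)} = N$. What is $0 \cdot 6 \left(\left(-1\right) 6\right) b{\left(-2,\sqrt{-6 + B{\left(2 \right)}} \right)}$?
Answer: $0$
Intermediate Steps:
$b{\left(U,R \right)} = \sqrt{U + 5 R}$
$0 \cdot 6 \left(\left(-1\right) 6\right) b{\left(-2,\sqrt{-6 + B{\left(2 \right)}} \right)} = 0 \cdot 6 \left(\left(-1\right) 6\right) \sqrt{-2 + 5 \sqrt{-6 + 2}} = 0 \left(-6\right) \sqrt{-2 + 5 \sqrt{-4}} = 0 \sqrt{-2 + 5 \cdot 2 i} = 0 \sqrt{-2 + 10 i} = 0$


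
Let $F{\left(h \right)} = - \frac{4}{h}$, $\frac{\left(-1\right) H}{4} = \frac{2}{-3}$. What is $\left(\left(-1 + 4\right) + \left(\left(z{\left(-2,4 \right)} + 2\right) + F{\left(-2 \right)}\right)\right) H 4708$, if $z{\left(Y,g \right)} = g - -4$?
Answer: $188320$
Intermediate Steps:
$H = \frac{8}{3}$ ($H = - 4 \frac{2}{-3} = - 4 \cdot 2 \left(- \frac{1}{3}\right) = \left(-4\right) \left(- \frac{2}{3}\right) = \frac{8}{3} \approx 2.6667$)
$z{\left(Y,g \right)} = 4 + g$ ($z{\left(Y,g \right)} = g + 4 = 4 + g$)
$\left(\left(-1 + 4\right) + \left(\left(z{\left(-2,4 \right)} + 2\right) + F{\left(-2 \right)}\right)\right) H 4708 = \left(\left(-1 + 4\right) + \left(\left(\left(4 + 4\right) + 2\right) - \frac{4}{-2}\right)\right) \frac{8}{3} \cdot 4708 = \left(3 + \left(\left(8 + 2\right) - -2\right)\right) \frac{8}{3} \cdot 4708 = \left(3 + \left(10 + 2\right)\right) \frac{8}{3} \cdot 4708 = \left(3 + 12\right) \frac{8}{3} \cdot 4708 = 15 \cdot \frac{8}{3} \cdot 4708 = 40 \cdot 4708 = 188320$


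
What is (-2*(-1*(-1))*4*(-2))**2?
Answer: 256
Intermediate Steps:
(-2*(-1*(-1))*4*(-2))**2 = (-2*4*(-2))**2 = (-8*(-2))**2 = 16**2 = 256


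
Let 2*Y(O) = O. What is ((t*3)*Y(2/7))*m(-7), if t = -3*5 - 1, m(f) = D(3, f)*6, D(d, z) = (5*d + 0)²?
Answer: -64800/7 ≈ -9257.1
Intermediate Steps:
D(d, z) = 25*d² (D(d, z) = (5*d)² = 25*d²)
m(f) = 1350 (m(f) = (25*3²)*6 = (25*9)*6 = 225*6 = 1350)
t = -16 (t = -15 - 1 = -16)
Y(O) = O/2
((t*3)*Y(2/7))*m(-7) = ((-16*3)*((2/7)/2))*1350 = -24*2*(⅐)*1350 = -24*2/7*1350 = -48*⅐*1350 = -48/7*1350 = -64800/7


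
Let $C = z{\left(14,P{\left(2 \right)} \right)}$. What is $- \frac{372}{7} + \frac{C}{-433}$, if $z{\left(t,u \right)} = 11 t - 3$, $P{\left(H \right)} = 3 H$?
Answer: $- \frac{162133}{3031} \approx -53.492$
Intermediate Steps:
$z{\left(t,u \right)} = -3 + 11 t$
$C = 151$ ($C = -3 + 11 \cdot 14 = -3 + 154 = 151$)
$- \frac{372}{7} + \frac{C}{-433} = - \frac{372}{7} + \frac{151}{-433} = \left(-372\right) \frac{1}{7} + 151 \left(- \frac{1}{433}\right) = - \frac{372}{7} - \frac{151}{433} = - \frac{162133}{3031}$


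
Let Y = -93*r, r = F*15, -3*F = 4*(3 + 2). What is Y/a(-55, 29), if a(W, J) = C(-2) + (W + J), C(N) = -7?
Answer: -3100/11 ≈ -281.82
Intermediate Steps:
F = -20/3 (F = -4*(3 + 2)/3 = -4*5/3 = -⅓*20 = -20/3 ≈ -6.6667)
a(W, J) = -7 + J + W (a(W, J) = -7 + (W + J) = -7 + (J + W) = -7 + J + W)
r = -100 (r = -20/3*15 = -100)
Y = 9300 (Y = -93*(-100) = 9300)
Y/a(-55, 29) = 9300/(-7 + 29 - 55) = 9300/(-33) = 9300*(-1/33) = -3100/11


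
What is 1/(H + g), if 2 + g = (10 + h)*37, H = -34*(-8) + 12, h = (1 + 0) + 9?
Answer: 1/1022 ≈ 0.00097847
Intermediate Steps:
h = 10 (h = 1 + 9 = 10)
H = 284 (H = 272 + 12 = 284)
g = 738 (g = -2 + (10 + 10)*37 = -2 + 20*37 = -2 + 740 = 738)
1/(H + g) = 1/(284 + 738) = 1/1022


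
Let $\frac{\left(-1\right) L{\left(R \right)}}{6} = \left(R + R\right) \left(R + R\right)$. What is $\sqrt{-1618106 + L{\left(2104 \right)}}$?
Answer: $i \sqrt{107861690} \approx 10386.0 i$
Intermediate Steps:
$L{\left(R \right)} = - 24 R^{2}$ ($L{\left(R \right)} = - 6 \left(R + R\right) \left(R + R\right) = - 6 \cdot 2 R 2 R = - 6 \cdot 4 R^{2} = - 24 R^{2}$)
$\sqrt{-1618106 + L{\left(2104 \right)}} = \sqrt{-1618106 - 24 \cdot 2104^{2}} = \sqrt{-1618106 - 106243584} = \sqrt{-107861690} = i \sqrt{107861690}$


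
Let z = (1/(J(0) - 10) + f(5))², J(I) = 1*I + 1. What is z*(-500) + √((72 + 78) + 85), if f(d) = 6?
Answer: -1404500/81 + √235 ≈ -17324.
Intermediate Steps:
J(I) = 1 + I (J(I) = I + 1 = 1 + I)
z = 2809/81 (z = (1/((1 + 0) - 10) + 6)² = (1/(1 - 10) + 6)² = (1/(-9) + 6)² = (-⅑ + 6)² = (53/9)² = 2809/81 ≈ 34.679)
z*(-500) + √((72 + 78) + 85) = (2809/81)*(-500) + √((72 + 78) + 85) = -1404500/81 + √(150 + 85) = -1404500/81 + √235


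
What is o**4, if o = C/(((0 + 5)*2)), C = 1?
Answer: 1/10000 ≈ 0.00010000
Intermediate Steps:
o = 1/10 (o = 1/((0 + 5)*2) = 1/(5*2) = 1/10 ≈ 0.10000)
o**4 = (1/10)**4 = 1/10000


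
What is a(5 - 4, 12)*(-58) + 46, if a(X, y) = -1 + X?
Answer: 46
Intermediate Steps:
a(5 - 4, 12)*(-58) + 46 = (-1 + (5 - 4))*(-58) + 46 = (-1 + 1)*(-58) + 46 = 0*(-58) + 46 = 0 + 46 = 46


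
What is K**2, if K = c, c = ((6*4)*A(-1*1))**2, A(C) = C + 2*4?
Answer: 796594176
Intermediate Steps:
A(C) = 8 + C (A(C) = C + 8 = 8 + C)
c = 28224 (c = ((6*4)*(8 - 1*1))**2 = (24*(8 - 1))**2 = (24*7)**2 = 168**2 = 28224)
K = 28224
K**2 = 28224**2 = 796594176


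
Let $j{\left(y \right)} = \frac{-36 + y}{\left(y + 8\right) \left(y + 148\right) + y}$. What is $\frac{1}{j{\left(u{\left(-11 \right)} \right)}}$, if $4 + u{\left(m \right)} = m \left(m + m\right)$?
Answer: $\frac{47597}{101} \approx 471.26$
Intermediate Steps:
$u{\left(m \right)} = -4 + 2 m^{2}$ ($u{\left(m \right)} = -4 + m \left(m + m\right) = -4 + m 2 m = -4 + 2 m^{2}$)
$j{\left(y \right)} = \frac{-36 + y}{y + \left(8 + y\right) \left(148 + y\right)}$ ($j{\left(y \right)} = \frac{-36 + y}{\left(8 + y\right) \left(148 + y\right) + y} = \frac{-36 + y}{y + \left(8 + y\right) \left(148 + y\right)}$)
$\frac{1}{j{\left(u{\left(-11 \right)} \right)}} = \frac{1}{\frac{1}{1184 + \left(-4 + 2 \left(-11\right)^{2}\right)^{2} + 157 \left(-4 + 2 \left(-11\right)^{2}\right)} \left(-36 - \left(4 - 2 \left(-11\right)^{2}\right)\right)} = \frac{1}{\frac{1}{1184 + \left(-4 + 2 \cdot 121\right)^{2} + 157 \left(-4 + 2 \cdot 121\right)} \left(-36 + \left(-4 + 2 \cdot 121\right)\right)} = \frac{1}{\frac{1}{1184 + \left(-4 + 242\right)^{2} + 157 \left(-4 + 242\right)} \left(-36 + \left(-4 + 242\right)\right)} = \frac{1}{\frac{1}{1184 + 238^{2} + 157 \cdot 238} \left(-36 + 238\right)} = \frac{1}{\frac{1}{1184 + 56644 + 37366} \cdot 202} = \frac{1}{\frac{1}{95194} \cdot 202} = \frac{1}{\frac{101}{47597}} = \frac{47597}{101}$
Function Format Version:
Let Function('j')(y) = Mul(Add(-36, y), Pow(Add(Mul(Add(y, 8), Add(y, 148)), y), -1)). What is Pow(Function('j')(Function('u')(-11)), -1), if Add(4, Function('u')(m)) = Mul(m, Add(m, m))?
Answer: Rational(47597, 101) ≈ 471.26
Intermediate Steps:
Function('u')(m) = Add(-4, Mul(2, Pow(m, 2))) (Function('u')(m) = Add(-4, Mul(m, Add(m, m))) = Add(-4, Mul(m, Mul(2, m))) = Add(-4, Mul(2, Pow(m, 2))))
Function('j')(y) = Mul(Pow(Add(y, Mul(Add(8, y), Add(148, y))), -1), Add(-36, y)) (Function('j')(y) = Mul(Add(-36, y), Pow(Add(Mul(Add(8, y), Add(148, y)), y), -1)) = Mul(Add(-36, y), Pow(Add(y, Mul(Add(8, y), Add(148, y))), -1)) = Mul(Pow(Add(y, Mul(Add(8, y), Add(148, y))), -1), Add(-36, y)))
Pow(Function('j')(Function('u')(-11)), -1) = Pow(Mul(Pow(Add(1184, Pow(Add(-4, Mul(2, Pow(-11, 2))), 2), Mul(157, Add(-4, Mul(2, Pow(-11, 2))))), -1), Add(-36, Add(-4, Mul(2, Pow(-11, 2))))), -1) = Pow(Mul(Pow(Add(1184, Pow(Add(-4, Mul(2, 121)), 2), Mul(157, Add(-4, Mul(2, 121)))), -1), Add(-36, Add(-4, Mul(2, 121)))), -1) = Pow(Mul(Pow(Add(1184, Pow(Add(-4, 242), 2), Mul(157, Add(-4, 242))), -1), Add(-36, Add(-4, 242))), -1) = Pow(Mul(Pow(Add(1184, Pow(238, 2), Mul(157, 238)), -1), Add(-36, 238)), -1) = Pow(Mul(Pow(Add(1184, 56644, 37366), -1), 202), -1) = Pow(Mul(Pow(95194, -1), 202), -1) = Pow(Mul(Rational(1, 95194), 202), -1) = Pow(Rational(101, 47597), -1) = Rational(47597, 101)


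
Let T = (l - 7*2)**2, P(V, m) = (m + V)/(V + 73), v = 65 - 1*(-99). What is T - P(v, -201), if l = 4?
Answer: 23737/237 ≈ 100.16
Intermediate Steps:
v = 164 (v = 65 + 99 = 164)
P(V, m) = (V + m)/(73 + V)
T = 100 (T = (4 - 7*2)**2 = (4 - 14)**2 = (-10)**2 = 100)
T - P(v, -201) = 100 - (164 - 201)/(73 + 164) = 100 - (-37)/237 = 100 - 1*(-37/237) = 100 + 37/237 = 23737/237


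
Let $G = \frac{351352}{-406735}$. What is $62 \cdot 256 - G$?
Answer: $\frac{6456049272}{406735} \approx 15873.0$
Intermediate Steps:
$G = - \frac{351352}{406735}$ ($G = 351352 \left(- \frac{1}{406735}\right) = - \frac{351352}{406735} \approx -0.86384$)
$62 \cdot 256 - G = 62 \cdot 256 - - \frac{351352}{406735} = 15872 + \frac{351352}{406735} = \frac{6456049272}{406735}$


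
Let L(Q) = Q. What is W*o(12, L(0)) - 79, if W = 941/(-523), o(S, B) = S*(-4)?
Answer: 3851/523 ≈ 7.3633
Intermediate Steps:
o(S, B) = -4*S
W = -941/523 (W = 941*(-1/523) = -941/523 ≈ -1.7992)
W*o(12, L(0)) - 79 = -(-3764)*12/523 - 79 = -941/523*(-48) - 79 = 45168/523 - 79 = 3851/523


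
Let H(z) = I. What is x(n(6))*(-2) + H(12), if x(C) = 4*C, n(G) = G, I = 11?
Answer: -37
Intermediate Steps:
H(z) = 11
x(n(6))*(-2) + H(12) = (4*6)*(-2) + 11 = 24*(-2) + 11 = -48 + 11 = -37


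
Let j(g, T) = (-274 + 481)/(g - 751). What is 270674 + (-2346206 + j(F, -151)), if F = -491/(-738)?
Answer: -1149319771170/553747 ≈ -2.0755e+6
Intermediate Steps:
F = 491/738 (F = -491*(-1/738) = 491/738 ≈ 0.66531)
j(g, T) = 207/(-751 + g)
270674 + (-2346206 + j(F, -151)) = 270674 + (-2346206 + 207/(-751 + 491/738)) = 270674 + (-2346206 + 207/(-553747/738)) = 270674 + (-2346206 + 207*(-738/553747)) = 270674 + (-2346206 - 152766/553747) = 270674 - 1299204686648/553747 = -1149319771170/553747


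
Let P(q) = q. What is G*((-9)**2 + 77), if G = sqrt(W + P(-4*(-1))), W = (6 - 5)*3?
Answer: 158*sqrt(7) ≈ 418.03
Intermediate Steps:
W = 3 (W = 1*3 = 3)
G = sqrt(7) (G = sqrt(3 - 4*(-1)) = sqrt(3 + 4) = sqrt(7) ≈ 2.6458)
G*((-9)**2 + 77) = sqrt(7)*((-9)**2 + 77) = sqrt(7)*(81 + 77) = sqrt(7)*158 = 158*sqrt(7)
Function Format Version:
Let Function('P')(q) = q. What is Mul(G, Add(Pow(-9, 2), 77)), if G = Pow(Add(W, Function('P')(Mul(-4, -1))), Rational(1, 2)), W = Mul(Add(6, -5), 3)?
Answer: Mul(158, Pow(7, Rational(1, 2))) ≈ 418.03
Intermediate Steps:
W = 3 (W = Mul(1, 3) = 3)
G = Pow(7, Rational(1, 2)) (G = Pow(Add(3, Mul(-4, -1)), Rational(1, 2)) = Pow(Add(3, 4), Rational(1, 2)) = Pow(7, Rational(1, 2)) ≈ 2.6458)
Mul(G, Add(Pow(-9, 2), 77)) = Mul(Pow(7, Rational(1, 2)), Add(Pow(-9, 2), 77)) = Mul(Pow(7, Rational(1, 2)), Add(81, 77)) = Mul(Pow(7, Rational(1, 2)), 158) = Mul(158, Pow(7, Rational(1, 2)))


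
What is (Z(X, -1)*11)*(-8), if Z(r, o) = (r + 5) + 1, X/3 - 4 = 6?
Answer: -3168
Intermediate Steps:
X = 30 (X = 12 + 3*6 = 12 + 18 = 30)
Z(r, o) = 6 + r (Z(r, o) = (5 + r) + 1 = 6 + r)
(Z(X, -1)*11)*(-8) = ((6 + 30)*11)*(-8) = (36*11)*(-8) = 396*(-8) = -3168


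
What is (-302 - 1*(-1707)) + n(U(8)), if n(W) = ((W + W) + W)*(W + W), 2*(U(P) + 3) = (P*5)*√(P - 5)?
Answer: 8659 - 720*√3 ≈ 7411.9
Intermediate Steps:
U(P) = -3 + 5*P*√(-5 + P)/2 (U(P) = -3 + ((P*5)*√(P - 5))/2 = -3 + ((5*P)*√(-5 + P))/2 = -3 + (5*P*√(-5 + P))/2 = -3 + 5*P*√(-5 + P)/2)
n(W) = 6*W² (n(W) = (2*W + W)*(2*W) = (3*W)*(2*W) = 6*W²)
(-302 - 1*(-1707)) + n(U(8)) = (-302 - 1*(-1707)) + 6*(-3 + (5/2)*8*√(-5 + 8))² = (-302 + 1707) + 6*(-3 + (5/2)*8*√3)² = 1405 + 6*(-3 + 20*√3)²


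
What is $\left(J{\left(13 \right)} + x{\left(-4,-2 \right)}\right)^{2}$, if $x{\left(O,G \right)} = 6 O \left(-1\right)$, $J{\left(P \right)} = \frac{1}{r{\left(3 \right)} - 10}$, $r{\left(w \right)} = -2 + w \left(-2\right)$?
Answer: $\frac{185761}{324} \approx 573.34$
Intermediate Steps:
$r{\left(w \right)} = -2 - 2 w$
$J{\left(P \right)} = - \frac{1}{18}$ ($J{\left(P \right)} = \frac{1}{\left(-2 - 6\right) - 10} = \frac{1}{-8 - 10} = \frac{1}{-18} = - \frac{1}{18}$)
$x{\left(O,G \right)} = - 6 O$
$\left(J{\left(13 \right)} + x{\left(-4,-2 \right)}\right)^{2} = \left(- \frac{1}{18} - -24\right)^{2} = \left(- \frac{1}{18} + 24\right)^{2} = \left(\frac{431}{18}\right)^{2} = \frac{185761}{324}$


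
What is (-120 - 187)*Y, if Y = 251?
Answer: -77057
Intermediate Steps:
(-120 - 187)*Y = (-120 - 187)*251 = -307*251 = -77057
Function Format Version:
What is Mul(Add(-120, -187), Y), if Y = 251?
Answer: -77057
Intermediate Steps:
Mul(Add(-120, -187), Y) = Mul(Add(-120, -187), 251) = Mul(-307, 251) = -77057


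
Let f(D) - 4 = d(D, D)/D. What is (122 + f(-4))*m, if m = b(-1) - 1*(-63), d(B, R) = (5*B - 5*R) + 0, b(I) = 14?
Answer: 9702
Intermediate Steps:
d(B, R) = -5*R + 5*B (d(B, R) = (-5*R + 5*B) + 0 = -5*R + 5*B)
f(D) = 4 (f(D) = 4 + (-5*D + 5*D)/D = 4 + 0/D = 4 + 0 = 4)
m = 77 (m = 14 - 1*(-63) = 14 + 63 = 77)
(122 + f(-4))*m = (122 + 4)*77 = 126*77 = 9702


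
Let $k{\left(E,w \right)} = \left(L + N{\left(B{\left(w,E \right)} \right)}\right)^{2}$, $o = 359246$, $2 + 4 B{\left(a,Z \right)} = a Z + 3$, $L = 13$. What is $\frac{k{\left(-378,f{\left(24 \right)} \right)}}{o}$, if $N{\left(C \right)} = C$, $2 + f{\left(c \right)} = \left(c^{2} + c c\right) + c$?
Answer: $\frac{196886550961}{5747936} \approx 34253.0$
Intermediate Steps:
$f{\left(c \right)} = -2 + c + 2 c^{2}$ ($f{\left(c \right)} = -2 + \left(\left(c^{2} + c c\right) + c\right) = -2 + \left(\left(c^{2} + c^{2}\right) + c\right) = -2 + \left(2 c^{2} + c\right) = -2 + \left(c + 2 c^{2}\right) = -2 + c + 2 c^{2}$)
$B{\left(a,Z \right)} = \frac{1}{4} + \frac{Z a}{4}$ ($B{\left(a,Z \right)} = - \frac{1}{2} + \frac{a Z + 3}{4} = - \frac{1}{2} + \frac{Z a + 3}{4} = - \frac{1}{2} + \frac{3 + Z a}{4} = - \frac{1}{2} + \left(\frac{3}{4} + \frac{Z a}{4}\right) = \frac{1}{4} + \frac{Z a}{4}$)
$k{\left(E,w \right)} = \left(\frac{53}{4} + \frac{E w}{4}\right)^{2}$ ($k{\left(E,w \right)} = \left(13 + \left(\frac{1}{4} + \frac{E w}{4}\right)\right)^{2} = \left(\frac{53}{4} + \frac{E w}{4}\right)^{2}$)
$\frac{k{\left(-378,f{\left(24 \right)} \right)}}{o} = \frac{\frac{1}{16} \left(53 - 378 \left(-2 + 24 + 2 \cdot 24^{2}\right)\right)^{2}}{359246} = \frac{\left(53 - 378 \left(-2 + 24 + 2 \cdot 576\right)\right)^{2}}{16} \cdot \frac{1}{359246} = \frac{\left(53 - 378 \left(-2 + 24 + 1152\right)\right)^{2}}{16} \cdot \frac{1}{359246} = \frac{\left(53 - 443772\right)^{2}}{16} \cdot \frac{1}{359246} = \frac{\left(-443719\right)^{2}}{16} \cdot \frac{1}{359246} = \frac{1}{16} \cdot 196886550961 \cdot \frac{1}{359246} = \frac{196886550961}{16} \cdot \frac{1}{359246} = \frac{196886550961}{5747936}$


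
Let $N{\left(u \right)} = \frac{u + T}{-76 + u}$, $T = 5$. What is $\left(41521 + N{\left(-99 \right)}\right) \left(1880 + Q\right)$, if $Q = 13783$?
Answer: $\frac{113811571347}{175} \approx 6.5035 \cdot 10^{8}$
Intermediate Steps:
$N{\left(u \right)} = \frac{5 + u}{-76 + u}$ ($N{\left(u \right)} = \frac{u + 5}{-76 + u} = \frac{5 + u}{-76 + u}$)
$\left(41521 + N{\left(-99 \right)}\right) \left(1880 + Q\right) = \left(41521 + \frac{5 - 99}{-76 - 99}\right) \left(1880 + 13783\right) = \left(41521 + \frac{1}{-175} \left(-94\right)\right) 15663 = \left(41521 - - \frac{94}{175}\right) 15663 = \left(41521 + \frac{94}{175}\right) 15663 = \frac{7266269}{175} \cdot 15663 = \frac{113811571347}{175}$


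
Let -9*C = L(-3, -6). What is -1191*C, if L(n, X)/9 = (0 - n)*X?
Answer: -21438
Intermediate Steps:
L(n, X) = -9*X*n (L(n, X) = 9*((0 - n)*X) = 9*((-n)*X) = 9*(-X*n) = -9*X*n)
C = 18 (C = -(-1)*(-6)*(-3) = -⅑*(-162) = 18)
-1191*C = -1191*18 = -21438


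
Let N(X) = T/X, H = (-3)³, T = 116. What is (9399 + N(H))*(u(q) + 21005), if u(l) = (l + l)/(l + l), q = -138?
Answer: 197345146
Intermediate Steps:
H = -27
u(l) = 1 (u(l) = (2*l)/((2*l)) = (2*l)*(1/(2*l)) = 1)
N(X) = 116/X
(9399 + N(H))*(u(q) + 21005) = (9399 + 116/(-27))*(1 + 21005) = (9399 + 116*(-1/27))*21006 = (9399 - 116/27)*21006 = (253657/27)*21006 = 197345146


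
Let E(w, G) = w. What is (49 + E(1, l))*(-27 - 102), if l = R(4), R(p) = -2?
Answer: -6450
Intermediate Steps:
l = -2
(49 + E(1, l))*(-27 - 102) = (49 + 1)*(-27 - 102) = 50*(-129) = -6450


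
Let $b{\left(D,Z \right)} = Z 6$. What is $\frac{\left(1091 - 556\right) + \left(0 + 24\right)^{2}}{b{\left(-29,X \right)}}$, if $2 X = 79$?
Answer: $\frac{1111}{237} \approx 4.6878$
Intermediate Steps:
$X = \frac{79}{2}$ ($X = \frac{1}{2} \cdot 79 = \frac{79}{2} \approx 39.5$)
$b{\left(D,Z \right)} = 6 Z$
$\frac{\left(1091 - 556\right) + \left(0 + 24\right)^{2}}{b{\left(-29,X \right)}} = \frac{\left(1091 - 556\right) + \left(0 + 24\right)^{2}}{6 \cdot \frac{79}{2}} = \frac{535 + 24^{2}}{237} = \left(535 + 576\right) \frac{1}{237} = 1111 \cdot \frac{1}{237} = \frac{1111}{237}$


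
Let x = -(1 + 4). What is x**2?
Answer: 25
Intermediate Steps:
x = -5 (x = -1*5 = -5)
x**2 = (-5)**2 = 25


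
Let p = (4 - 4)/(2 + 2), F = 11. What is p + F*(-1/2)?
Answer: -11/2 ≈ -5.5000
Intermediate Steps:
p = 0 (p = 0/4 = 0*(¼) = 0)
p + F*(-1/2) = 0 + 11*(-1/2) = 0 + 11*(-1*½) = 0 + 11*(-½) = 0 - 11/2 = -11/2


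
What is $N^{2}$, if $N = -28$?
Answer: $784$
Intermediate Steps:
$N^{2} = \left(-28\right)^{2} = 784$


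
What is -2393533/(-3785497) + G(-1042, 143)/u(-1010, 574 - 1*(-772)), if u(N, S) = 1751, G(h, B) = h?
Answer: 246588409/6628405247 ≈ 0.037202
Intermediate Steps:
-2393533/(-3785497) + G(-1042, 143)/u(-1010, 574 - 1*(-772)) = -2393533/(-3785497) - 1042/1751 = -2393533*(-1/3785497) - 1042*1/1751 = 2393533/3785497 - 1042/1751 = 246588409/6628405247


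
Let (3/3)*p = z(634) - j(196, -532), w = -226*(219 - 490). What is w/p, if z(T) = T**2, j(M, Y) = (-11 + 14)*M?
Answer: 30623/200684 ≈ 0.15259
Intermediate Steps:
j(M, Y) = 3*M
w = 61246 (w = -226*(-271) = 61246)
p = 401368 (p = 634**2 - 3*196 = 401956 - 1*588 = 401956 - 588 = 401368)
w/p = 61246/401368 = 61246*(1/401368) = 30623/200684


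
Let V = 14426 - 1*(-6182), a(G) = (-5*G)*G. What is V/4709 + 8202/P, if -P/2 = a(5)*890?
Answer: 2311951609/523876250 ≈ 4.4132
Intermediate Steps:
a(G) = -5*G²
V = 20608 (V = 14426 + 6182 = 20608)
P = 222500 (P = -2*(-5*5²)*890 = -2*(-5*25)*890 = -(-250)*890 = -2*(-111250) = 222500)
V/4709 + 8202/P = 20608/4709 + 8202/222500 = 20608*(1/4709) + 8202*(1/222500) = 20608/4709 + 4101/111250 = 2311951609/523876250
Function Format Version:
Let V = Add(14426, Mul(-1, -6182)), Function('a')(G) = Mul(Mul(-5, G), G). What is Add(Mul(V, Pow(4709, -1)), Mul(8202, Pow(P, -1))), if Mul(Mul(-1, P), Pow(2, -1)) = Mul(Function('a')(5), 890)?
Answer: Rational(2311951609, 523876250) ≈ 4.4132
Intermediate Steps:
Function('a')(G) = Mul(-5, Pow(G, 2))
V = 20608 (V = Add(14426, 6182) = 20608)
P = 222500 (P = Mul(-2, Mul(Mul(-5, Pow(5, 2)), 890)) = Mul(-2, Mul(Mul(-5, 25), 890)) = Mul(-2, Mul(-125, 890)) = Mul(-2, -111250) = 222500)
Add(Mul(V, Pow(4709, -1)), Mul(8202, Pow(P, -1))) = Add(Mul(20608, Pow(4709, -1)), Mul(8202, Pow(222500, -1))) = Add(Mul(20608, Rational(1, 4709)), Mul(8202, Rational(1, 222500))) = Add(Rational(20608, 4709), Rational(4101, 111250)) = Rational(2311951609, 523876250)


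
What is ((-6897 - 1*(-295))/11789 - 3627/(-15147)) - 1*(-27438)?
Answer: 544387897307/19840887 ≈ 27438.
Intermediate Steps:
((-6897 - 1*(-295))/11789 - 3627/(-15147)) - 1*(-27438) = ((-6897 + 295)*(1/11789) - 3627*(-1/15147)) + 27438 = (-6602*1/11789 + 403/1683) + 27438 = (-6602/11789 + 403/1683) + 27438 = -6360199/19840887 + 27438 = 544387897307/19840887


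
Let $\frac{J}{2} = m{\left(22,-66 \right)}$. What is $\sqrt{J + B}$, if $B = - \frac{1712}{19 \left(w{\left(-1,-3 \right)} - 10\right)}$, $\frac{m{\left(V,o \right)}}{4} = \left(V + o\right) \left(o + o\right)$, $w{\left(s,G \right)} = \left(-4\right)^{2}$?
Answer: $\frac{2 \sqrt{37728186}}{57} \approx 215.52$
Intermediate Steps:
$w{\left(s,G \right)} = 16$
$m{\left(V,o \right)} = 8 o \left(V + o\right)$ ($m{\left(V,o \right)} = 4 \left(V + o\right) \left(o + o\right) = 4 \left(V + o\right) 2 o = 4 \cdot 2 o \left(V + o\right) = 8 o \left(V + o\right)$)
$J = 46464$ ($J = 2 \cdot 8 \left(-66\right) \left(22 - 66\right) = 2 \cdot 8 \left(-66\right) \left(-44\right) = 2 \cdot 23232 = 46464$)
$B = - \frac{856}{57}$ ($B = - \frac{1712}{19 \left(16 - 10\right)} = - \frac{1712}{19 \cdot 6} = - \frac{1712}{114} = \left(-1712\right) \frac{1}{114} = - \frac{856}{57} \approx -15.018$)
$\sqrt{J + B} = \sqrt{46464 - \frac{856}{57}} = \sqrt{\frac{2647592}{57}} = \frac{2 \sqrt{37728186}}{57}$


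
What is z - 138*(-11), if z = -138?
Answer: 1380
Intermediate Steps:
z - 138*(-11) = -138 - 138*(-11) = -138 + 1518 = 1380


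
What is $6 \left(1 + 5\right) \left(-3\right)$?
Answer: $-108$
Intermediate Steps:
$6 \left(1 + 5\right) \left(-3\right) = 6 \cdot 6 \left(-3\right) = 36 \left(-3\right) = -108$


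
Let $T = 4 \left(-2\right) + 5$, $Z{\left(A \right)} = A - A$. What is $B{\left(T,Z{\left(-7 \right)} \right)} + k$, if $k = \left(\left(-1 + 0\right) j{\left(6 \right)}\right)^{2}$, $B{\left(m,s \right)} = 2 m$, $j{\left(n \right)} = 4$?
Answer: $10$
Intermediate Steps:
$Z{\left(A \right)} = 0$
$T = -3$ ($T = -8 + 5 = -3$)
$k = 16$ ($k = \left(\left(-1 + 0\right) 4\right)^{2} = \left(\left(-1\right) 4\right)^{2} = \left(-4\right)^{2} = 16$)
$B{\left(T,Z{\left(-7 \right)} \right)} + k = 2 \left(-3\right) + 16 = -6 + 16 = 10$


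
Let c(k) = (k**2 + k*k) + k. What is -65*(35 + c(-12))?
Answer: -20215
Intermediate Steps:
c(k) = k + 2*k**2 (c(k) = (k**2 + k**2) + k = 2*k**2 + k = k + 2*k**2)
-65*(35 + c(-12)) = -65*(35 - 12*(1 + 2*(-12))) = -65*(35 - 12*(1 - 24)) = -65*(35 - 12*(-23)) = -65*(35 + 276) = -65*311 = -20215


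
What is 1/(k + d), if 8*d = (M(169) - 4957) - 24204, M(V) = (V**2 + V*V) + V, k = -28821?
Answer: -4/101219 ≈ -3.9518e-5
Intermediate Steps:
M(V) = V + 2*V**2 (M(V) = (V**2 + V**2) + V = 2*V**2 + V = V + 2*V**2)
d = 14065/4 (d = ((169*(1 + 2*169) - 4957) - 24204)/8 = ((169*(1 + 338) - 4957) - 24204)/8 = ((169*339 - 4957) - 24204)/8 = ((57291 - 4957) - 24204)/8 = (52334 - 24204)/8 = (1/8)*28130 = 14065/4 ≈ 3516.3)
1/(k + d) = 1/(-28821 + 14065/4) = 1/(-101219/4) = -4/101219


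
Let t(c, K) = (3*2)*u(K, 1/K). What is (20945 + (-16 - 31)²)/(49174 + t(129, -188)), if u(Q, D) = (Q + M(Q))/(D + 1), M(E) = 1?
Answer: 11577/24023 ≈ 0.48191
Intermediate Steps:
u(Q, D) = (1 + Q)/(1 + D) (u(Q, D) = (Q + 1)/(D + 1) = (1 + Q)/(1 + D))
t(c, K) = 6*(1 + K)/(1 + 1/K) (t(c, K) = (3*2)*((1 + K)/(1 + 1/K)) = 6*((1 + K)/(1 + 1/K)) = 6*(1 + K)/(1 + 1/K))
(20945 + (-16 - 31)²)/(49174 + t(129, -188)) = (20945 + (-16 - 31)²)/(49174 + 6*(-188)) = (20945 + (-47)²)/(49174 - 1128) = (20945 + 2209)/48046 = 23154*(1/48046) = 11577/24023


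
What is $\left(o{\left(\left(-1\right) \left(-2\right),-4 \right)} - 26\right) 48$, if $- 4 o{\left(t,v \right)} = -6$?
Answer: $-1176$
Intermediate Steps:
$o{\left(t,v \right)} = \frac{3}{2}$ ($o{\left(t,v \right)} = \left(- \frac{1}{4}\right) \left(-6\right) = \frac{3}{2}$)
$\left(o{\left(\left(-1\right) \left(-2\right),-4 \right)} - 26\right) 48 = \left(\frac{3}{2} - 26\right) 48 = \left(- \frac{49}{2}\right) 48 = -1176$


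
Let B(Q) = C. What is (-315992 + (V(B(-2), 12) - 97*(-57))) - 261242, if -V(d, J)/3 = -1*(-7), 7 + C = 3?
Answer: -571726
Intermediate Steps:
C = -4 (C = -7 + 3 = -4)
B(Q) = -4
V(d, J) = -21 (V(d, J) = -(-3)*(-7) = -3*7 = -21)
(-315992 + (V(B(-2), 12) - 97*(-57))) - 261242 = (-315992 + (-21 - 97*(-57))) - 261242 = (-315992 + (-21 + 5529)) - 261242 = (-315992 + 5508) - 261242 = -310484 - 261242 = -571726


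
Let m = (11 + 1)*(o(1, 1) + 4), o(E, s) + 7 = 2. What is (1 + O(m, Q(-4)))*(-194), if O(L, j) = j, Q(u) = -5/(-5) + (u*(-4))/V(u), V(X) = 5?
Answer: -5044/5 ≈ -1008.8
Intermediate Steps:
o(E, s) = -5 (o(E, s) = -7 + 2 = -5)
Q(u) = 1 - 4*u/5 (Q(u) = -5/(-5) + (u*(-4))/5 = -5*(-1/5) - 4*u*(1/5) = 1 - 4*u/5)
m = -12 (m = (11 + 1)*(-5 + 4) = 12*(-1) = -12)
(1 + O(m, Q(-4)))*(-194) = (1 + (1 - 4/5*(-4)))*(-194) = (1 + (1 + 16/5))*(-194) = (1 + 21/5)*(-194) = (26/5)*(-194) = -5044/5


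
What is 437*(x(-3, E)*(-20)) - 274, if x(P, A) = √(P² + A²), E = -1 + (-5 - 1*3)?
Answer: -274 - 26220*√10 ≈ -83189.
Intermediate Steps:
E = -9 (E = -1 + (-5 - 3) = -1 - 8 = -9)
x(P, A) = √(A² + P²)
437*(x(-3, E)*(-20)) - 274 = 437*(√((-9)² + (-3)²)*(-20)) - 274 = 437*(√(81 + 9)*(-20)) - 274 = 437*(√90*(-20)) - 274 = 437*((3*√10)*(-20)) - 274 = 437*(-60*√10) - 274 = -26220*√10 - 274 = -274 - 26220*√10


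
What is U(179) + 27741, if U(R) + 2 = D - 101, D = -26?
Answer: 27612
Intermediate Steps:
U(R) = -129 (U(R) = -2 + (-26 - 101) = -2 - 127 = -129)
U(179) + 27741 = -129 + 27741 = 27612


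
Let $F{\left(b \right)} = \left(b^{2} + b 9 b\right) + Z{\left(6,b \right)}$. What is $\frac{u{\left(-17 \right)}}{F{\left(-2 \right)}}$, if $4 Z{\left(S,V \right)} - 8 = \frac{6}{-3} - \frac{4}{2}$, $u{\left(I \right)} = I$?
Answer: $- \frac{17}{41} \approx -0.41463$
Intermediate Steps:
$Z{\left(S,V \right)} = 1$ ($Z{\left(S,V \right)} = 2 + \frac{\frac{6}{-3} - \frac{4}{2}}{4} = 2 + \frac{6 \left(- \frac{1}{3}\right) - 2}{4} = 2 + \frac{-2 - 2}{4} = 2 + \frac{1}{4} \left(-4\right) = 2 - 1 = 1$)
$F{\left(b \right)} = 1 + 10 b^{2}$ ($F{\left(b \right)} = \left(b^{2} + b 9 b\right) + 1 = \left(b^{2} + 9 b b\right) + 1 = \left(b^{2} + 9 b^{2}\right) + 1 = 10 b^{2} + 1 = 1 + 10 b^{2}$)
$\frac{u{\left(-17 \right)}}{F{\left(-2 \right)}} = - \frac{17}{1 + 10 \left(-2\right)^{2}} = - \frac{17}{1 + 10 \cdot 4} = - \frac{17}{1 + 40} = - \frac{17}{41}$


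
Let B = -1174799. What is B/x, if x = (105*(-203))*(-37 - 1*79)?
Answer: -1174799/2472540 ≈ -0.47514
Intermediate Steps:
x = 2472540 (x = -21315*(-37 - 79) = -21315*(-116) = 2472540)
B/x = -1174799/2472540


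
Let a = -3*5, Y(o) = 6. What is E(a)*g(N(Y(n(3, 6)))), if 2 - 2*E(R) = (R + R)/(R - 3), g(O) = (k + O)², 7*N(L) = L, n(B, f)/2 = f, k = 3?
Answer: 243/98 ≈ 2.4796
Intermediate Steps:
n(B, f) = 2*f
N(L) = L/7
g(O) = (3 + O)²
a = -15
E(R) = 1 - R/(-3 + R) (E(R) = 1 - (R + R)/(2*(R - 3)) = 1 - 2*R/(2*(-3 + R)) = 1 - R/(-3 + R))
E(a)*g(N(Y(n(3, 6)))) = (-3/(-3 - 15))*(3 + (⅐)*6)² = (-3/(-18))*(3 + 6/7)² = (-3*(-1/18))*(27/7)² = (⅙)*(729/49) = 243/98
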